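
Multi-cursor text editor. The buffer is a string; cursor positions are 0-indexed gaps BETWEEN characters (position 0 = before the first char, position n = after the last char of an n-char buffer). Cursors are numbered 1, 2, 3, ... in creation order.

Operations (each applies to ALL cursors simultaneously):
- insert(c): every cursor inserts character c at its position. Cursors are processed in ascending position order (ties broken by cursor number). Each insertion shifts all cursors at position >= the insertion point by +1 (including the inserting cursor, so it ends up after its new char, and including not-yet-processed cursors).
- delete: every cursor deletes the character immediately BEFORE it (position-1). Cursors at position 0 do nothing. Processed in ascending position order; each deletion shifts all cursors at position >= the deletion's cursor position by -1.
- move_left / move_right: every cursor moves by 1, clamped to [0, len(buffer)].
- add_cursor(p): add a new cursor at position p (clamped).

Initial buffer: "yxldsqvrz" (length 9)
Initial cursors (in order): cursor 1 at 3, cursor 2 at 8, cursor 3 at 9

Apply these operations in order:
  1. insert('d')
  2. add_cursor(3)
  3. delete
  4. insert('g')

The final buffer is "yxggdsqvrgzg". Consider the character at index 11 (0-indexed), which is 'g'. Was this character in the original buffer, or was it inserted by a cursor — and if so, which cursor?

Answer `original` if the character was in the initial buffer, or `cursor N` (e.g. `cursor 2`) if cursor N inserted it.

After op 1 (insert('d')): buffer="yxlddsqvrdzd" (len 12), cursors c1@4 c2@10 c3@12, authorship ...1.....2.3
After op 2 (add_cursor(3)): buffer="yxlddsqvrdzd" (len 12), cursors c4@3 c1@4 c2@10 c3@12, authorship ...1.....2.3
After op 3 (delete): buffer="yxdsqvrz" (len 8), cursors c1@2 c4@2 c2@7 c3@8, authorship ........
After op 4 (insert('g')): buffer="yxggdsqvrgzg" (len 12), cursors c1@4 c4@4 c2@10 c3@12, authorship ..14.....2.3
Authorship (.=original, N=cursor N): . . 1 4 . . . . . 2 . 3
Index 11: author = 3

Answer: cursor 3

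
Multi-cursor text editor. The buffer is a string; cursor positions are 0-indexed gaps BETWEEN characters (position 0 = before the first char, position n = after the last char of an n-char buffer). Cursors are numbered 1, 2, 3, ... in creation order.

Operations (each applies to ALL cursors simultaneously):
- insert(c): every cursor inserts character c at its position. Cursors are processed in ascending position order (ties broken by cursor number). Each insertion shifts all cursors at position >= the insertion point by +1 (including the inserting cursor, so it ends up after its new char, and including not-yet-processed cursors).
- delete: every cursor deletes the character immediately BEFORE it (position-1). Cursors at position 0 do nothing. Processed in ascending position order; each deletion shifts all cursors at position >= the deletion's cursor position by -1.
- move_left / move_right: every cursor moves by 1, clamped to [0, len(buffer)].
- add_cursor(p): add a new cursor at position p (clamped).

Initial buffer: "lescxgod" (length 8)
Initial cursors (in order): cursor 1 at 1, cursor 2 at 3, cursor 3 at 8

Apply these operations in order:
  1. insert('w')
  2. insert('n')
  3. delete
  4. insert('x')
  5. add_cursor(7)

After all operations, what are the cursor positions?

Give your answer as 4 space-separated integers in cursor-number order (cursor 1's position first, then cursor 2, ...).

Answer: 3 7 14 7

Derivation:
After op 1 (insert('w')): buffer="lweswcxgodw" (len 11), cursors c1@2 c2@5 c3@11, authorship .1..2.....3
After op 2 (insert('n')): buffer="lwneswncxgodwn" (len 14), cursors c1@3 c2@7 c3@14, authorship .11..22.....33
After op 3 (delete): buffer="lweswcxgodw" (len 11), cursors c1@2 c2@5 c3@11, authorship .1..2.....3
After op 4 (insert('x')): buffer="lwxeswxcxgodwx" (len 14), cursors c1@3 c2@7 c3@14, authorship .11..22.....33
After op 5 (add_cursor(7)): buffer="lwxeswxcxgodwx" (len 14), cursors c1@3 c2@7 c4@7 c3@14, authorship .11..22.....33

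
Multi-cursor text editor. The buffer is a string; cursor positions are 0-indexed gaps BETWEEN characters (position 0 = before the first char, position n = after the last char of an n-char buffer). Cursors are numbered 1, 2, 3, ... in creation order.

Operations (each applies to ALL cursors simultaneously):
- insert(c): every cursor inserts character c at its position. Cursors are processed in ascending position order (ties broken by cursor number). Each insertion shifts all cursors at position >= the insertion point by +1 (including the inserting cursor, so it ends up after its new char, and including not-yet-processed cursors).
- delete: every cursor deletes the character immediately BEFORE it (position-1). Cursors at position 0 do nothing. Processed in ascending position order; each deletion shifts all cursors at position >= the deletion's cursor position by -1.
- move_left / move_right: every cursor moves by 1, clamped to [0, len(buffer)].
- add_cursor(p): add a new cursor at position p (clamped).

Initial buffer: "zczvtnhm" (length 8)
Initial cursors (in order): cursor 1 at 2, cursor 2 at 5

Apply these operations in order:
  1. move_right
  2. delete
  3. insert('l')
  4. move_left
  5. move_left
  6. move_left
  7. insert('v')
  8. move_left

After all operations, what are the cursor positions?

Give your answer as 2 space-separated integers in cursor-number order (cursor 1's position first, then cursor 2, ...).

After op 1 (move_right): buffer="zczvtnhm" (len 8), cursors c1@3 c2@6, authorship ........
After op 2 (delete): buffer="zcvthm" (len 6), cursors c1@2 c2@4, authorship ......
After op 3 (insert('l')): buffer="zclvtlhm" (len 8), cursors c1@3 c2@6, authorship ..1..2..
After op 4 (move_left): buffer="zclvtlhm" (len 8), cursors c1@2 c2@5, authorship ..1..2..
After op 5 (move_left): buffer="zclvtlhm" (len 8), cursors c1@1 c2@4, authorship ..1..2..
After op 6 (move_left): buffer="zclvtlhm" (len 8), cursors c1@0 c2@3, authorship ..1..2..
After op 7 (insert('v')): buffer="vzclvvtlhm" (len 10), cursors c1@1 c2@5, authorship 1..12..2..
After op 8 (move_left): buffer="vzclvvtlhm" (len 10), cursors c1@0 c2@4, authorship 1..12..2..

Answer: 0 4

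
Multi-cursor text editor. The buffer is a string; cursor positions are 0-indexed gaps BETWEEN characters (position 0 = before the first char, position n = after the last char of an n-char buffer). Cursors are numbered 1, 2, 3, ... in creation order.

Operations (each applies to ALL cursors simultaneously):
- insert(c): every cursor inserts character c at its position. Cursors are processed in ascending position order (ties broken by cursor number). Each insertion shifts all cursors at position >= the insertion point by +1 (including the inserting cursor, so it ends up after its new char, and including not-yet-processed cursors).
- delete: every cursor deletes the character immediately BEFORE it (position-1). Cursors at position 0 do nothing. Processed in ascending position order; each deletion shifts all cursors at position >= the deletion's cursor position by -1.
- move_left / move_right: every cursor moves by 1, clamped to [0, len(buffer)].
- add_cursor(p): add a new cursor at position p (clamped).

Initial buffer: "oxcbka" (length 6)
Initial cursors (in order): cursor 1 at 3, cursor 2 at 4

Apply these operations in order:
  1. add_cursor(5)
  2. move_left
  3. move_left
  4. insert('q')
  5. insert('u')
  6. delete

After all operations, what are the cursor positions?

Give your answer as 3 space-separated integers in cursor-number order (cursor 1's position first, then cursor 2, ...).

After op 1 (add_cursor(5)): buffer="oxcbka" (len 6), cursors c1@3 c2@4 c3@5, authorship ......
After op 2 (move_left): buffer="oxcbka" (len 6), cursors c1@2 c2@3 c3@4, authorship ......
After op 3 (move_left): buffer="oxcbka" (len 6), cursors c1@1 c2@2 c3@3, authorship ......
After op 4 (insert('q')): buffer="oqxqcqbka" (len 9), cursors c1@2 c2@4 c3@6, authorship .1.2.3...
After op 5 (insert('u')): buffer="oquxqucqubka" (len 12), cursors c1@3 c2@6 c3@9, authorship .11.22.33...
After op 6 (delete): buffer="oqxqcqbka" (len 9), cursors c1@2 c2@4 c3@6, authorship .1.2.3...

Answer: 2 4 6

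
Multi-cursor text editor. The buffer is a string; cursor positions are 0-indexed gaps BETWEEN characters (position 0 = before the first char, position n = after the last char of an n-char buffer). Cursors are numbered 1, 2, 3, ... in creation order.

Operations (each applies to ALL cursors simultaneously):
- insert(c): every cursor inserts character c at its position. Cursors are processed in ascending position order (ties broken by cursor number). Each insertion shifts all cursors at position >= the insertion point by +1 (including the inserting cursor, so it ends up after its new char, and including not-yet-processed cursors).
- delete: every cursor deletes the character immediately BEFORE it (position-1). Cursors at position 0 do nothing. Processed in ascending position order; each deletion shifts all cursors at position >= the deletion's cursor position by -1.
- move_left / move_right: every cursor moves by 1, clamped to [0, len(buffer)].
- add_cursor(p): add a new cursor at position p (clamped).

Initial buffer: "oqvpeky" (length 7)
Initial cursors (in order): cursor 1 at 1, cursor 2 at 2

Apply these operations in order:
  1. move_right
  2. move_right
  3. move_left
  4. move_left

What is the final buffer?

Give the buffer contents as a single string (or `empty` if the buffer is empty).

Answer: oqvpeky

Derivation:
After op 1 (move_right): buffer="oqvpeky" (len 7), cursors c1@2 c2@3, authorship .......
After op 2 (move_right): buffer="oqvpeky" (len 7), cursors c1@3 c2@4, authorship .......
After op 3 (move_left): buffer="oqvpeky" (len 7), cursors c1@2 c2@3, authorship .......
After op 4 (move_left): buffer="oqvpeky" (len 7), cursors c1@1 c2@2, authorship .......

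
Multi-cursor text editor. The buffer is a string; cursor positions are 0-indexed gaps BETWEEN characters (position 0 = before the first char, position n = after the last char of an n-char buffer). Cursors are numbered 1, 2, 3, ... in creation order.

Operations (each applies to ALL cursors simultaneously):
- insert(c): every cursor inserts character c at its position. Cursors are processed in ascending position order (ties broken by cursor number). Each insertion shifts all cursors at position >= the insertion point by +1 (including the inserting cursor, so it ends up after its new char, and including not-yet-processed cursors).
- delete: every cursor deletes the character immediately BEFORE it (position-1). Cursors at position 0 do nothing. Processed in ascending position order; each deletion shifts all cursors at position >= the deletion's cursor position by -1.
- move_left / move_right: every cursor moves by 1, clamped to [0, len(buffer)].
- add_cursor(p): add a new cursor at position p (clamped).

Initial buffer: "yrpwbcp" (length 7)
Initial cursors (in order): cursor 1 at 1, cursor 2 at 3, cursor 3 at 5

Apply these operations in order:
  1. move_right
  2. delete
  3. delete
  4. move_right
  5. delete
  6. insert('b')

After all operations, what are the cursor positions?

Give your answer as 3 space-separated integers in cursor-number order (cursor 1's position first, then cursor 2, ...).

Answer: 3 3 3

Derivation:
After op 1 (move_right): buffer="yrpwbcp" (len 7), cursors c1@2 c2@4 c3@6, authorship .......
After op 2 (delete): buffer="ypbp" (len 4), cursors c1@1 c2@2 c3@3, authorship ....
After op 3 (delete): buffer="p" (len 1), cursors c1@0 c2@0 c3@0, authorship .
After op 4 (move_right): buffer="p" (len 1), cursors c1@1 c2@1 c3@1, authorship .
After op 5 (delete): buffer="" (len 0), cursors c1@0 c2@0 c3@0, authorship 
After op 6 (insert('b')): buffer="bbb" (len 3), cursors c1@3 c2@3 c3@3, authorship 123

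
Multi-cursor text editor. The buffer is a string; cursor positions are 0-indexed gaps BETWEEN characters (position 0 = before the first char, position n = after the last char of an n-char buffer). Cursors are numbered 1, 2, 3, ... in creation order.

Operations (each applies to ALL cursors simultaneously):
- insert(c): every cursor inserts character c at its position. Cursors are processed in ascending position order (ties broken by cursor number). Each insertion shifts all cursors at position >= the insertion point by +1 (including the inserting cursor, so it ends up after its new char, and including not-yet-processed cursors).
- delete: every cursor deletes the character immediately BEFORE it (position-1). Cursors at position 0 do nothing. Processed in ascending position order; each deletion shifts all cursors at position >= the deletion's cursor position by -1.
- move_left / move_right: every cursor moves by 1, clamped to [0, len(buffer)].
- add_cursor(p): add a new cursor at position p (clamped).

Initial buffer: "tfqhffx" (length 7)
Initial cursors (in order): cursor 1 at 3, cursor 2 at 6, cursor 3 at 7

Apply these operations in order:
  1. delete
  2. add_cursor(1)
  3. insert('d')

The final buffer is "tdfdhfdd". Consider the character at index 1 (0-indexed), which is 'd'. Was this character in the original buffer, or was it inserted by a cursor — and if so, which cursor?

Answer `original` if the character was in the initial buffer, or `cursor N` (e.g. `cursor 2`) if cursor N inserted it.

Answer: cursor 4

Derivation:
After op 1 (delete): buffer="tfhf" (len 4), cursors c1@2 c2@4 c3@4, authorship ....
After op 2 (add_cursor(1)): buffer="tfhf" (len 4), cursors c4@1 c1@2 c2@4 c3@4, authorship ....
After op 3 (insert('d')): buffer="tdfdhfdd" (len 8), cursors c4@2 c1@4 c2@8 c3@8, authorship .4.1..23
Authorship (.=original, N=cursor N): . 4 . 1 . . 2 3
Index 1: author = 4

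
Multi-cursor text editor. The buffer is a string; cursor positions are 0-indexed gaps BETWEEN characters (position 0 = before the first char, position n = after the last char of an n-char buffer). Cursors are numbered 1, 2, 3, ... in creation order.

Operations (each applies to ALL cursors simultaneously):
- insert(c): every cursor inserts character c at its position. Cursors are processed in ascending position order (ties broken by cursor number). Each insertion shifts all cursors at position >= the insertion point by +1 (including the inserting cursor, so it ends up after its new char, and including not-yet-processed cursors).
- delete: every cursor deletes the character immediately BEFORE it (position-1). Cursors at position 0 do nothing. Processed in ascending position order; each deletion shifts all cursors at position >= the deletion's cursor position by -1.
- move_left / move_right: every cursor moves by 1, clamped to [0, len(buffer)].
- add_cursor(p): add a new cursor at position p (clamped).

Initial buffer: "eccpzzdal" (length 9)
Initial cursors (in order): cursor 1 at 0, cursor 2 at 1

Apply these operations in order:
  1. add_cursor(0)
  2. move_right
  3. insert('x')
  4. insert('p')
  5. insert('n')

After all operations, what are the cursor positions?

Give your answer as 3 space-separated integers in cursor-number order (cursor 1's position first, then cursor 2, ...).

After op 1 (add_cursor(0)): buffer="eccpzzdal" (len 9), cursors c1@0 c3@0 c2@1, authorship .........
After op 2 (move_right): buffer="eccpzzdal" (len 9), cursors c1@1 c3@1 c2@2, authorship .........
After op 3 (insert('x')): buffer="exxcxcpzzdal" (len 12), cursors c1@3 c3@3 c2@5, authorship .13.2.......
After op 4 (insert('p')): buffer="exxppcxpcpzzdal" (len 15), cursors c1@5 c3@5 c2@8, authorship .1313.22.......
After op 5 (insert('n')): buffer="exxppnncxpncpzzdal" (len 18), cursors c1@7 c3@7 c2@11, authorship .131313.222.......

Answer: 7 11 7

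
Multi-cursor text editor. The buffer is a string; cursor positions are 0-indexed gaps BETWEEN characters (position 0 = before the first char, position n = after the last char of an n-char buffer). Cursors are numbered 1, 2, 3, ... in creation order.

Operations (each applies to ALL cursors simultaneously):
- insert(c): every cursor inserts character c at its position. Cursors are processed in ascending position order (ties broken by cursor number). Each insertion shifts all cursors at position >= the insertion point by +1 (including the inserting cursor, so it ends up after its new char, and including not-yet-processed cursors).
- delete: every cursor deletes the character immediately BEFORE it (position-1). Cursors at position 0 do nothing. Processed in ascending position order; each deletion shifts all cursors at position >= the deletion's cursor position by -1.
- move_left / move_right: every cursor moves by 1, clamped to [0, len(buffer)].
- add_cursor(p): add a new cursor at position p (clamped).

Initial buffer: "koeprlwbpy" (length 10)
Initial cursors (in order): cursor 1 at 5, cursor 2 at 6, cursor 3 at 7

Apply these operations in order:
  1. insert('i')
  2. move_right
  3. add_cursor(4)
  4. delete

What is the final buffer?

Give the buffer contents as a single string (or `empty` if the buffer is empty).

After op 1 (insert('i')): buffer="koepriliwibpy" (len 13), cursors c1@6 c2@8 c3@10, authorship .....1.2.3...
After op 2 (move_right): buffer="koepriliwibpy" (len 13), cursors c1@7 c2@9 c3@11, authorship .....1.2.3...
After op 3 (add_cursor(4)): buffer="koepriliwibpy" (len 13), cursors c4@4 c1@7 c2@9 c3@11, authorship .....1.2.3...
After op 4 (delete): buffer="koeriiipy" (len 9), cursors c4@3 c1@5 c2@6 c3@7, authorship ....123..

Answer: koeriiipy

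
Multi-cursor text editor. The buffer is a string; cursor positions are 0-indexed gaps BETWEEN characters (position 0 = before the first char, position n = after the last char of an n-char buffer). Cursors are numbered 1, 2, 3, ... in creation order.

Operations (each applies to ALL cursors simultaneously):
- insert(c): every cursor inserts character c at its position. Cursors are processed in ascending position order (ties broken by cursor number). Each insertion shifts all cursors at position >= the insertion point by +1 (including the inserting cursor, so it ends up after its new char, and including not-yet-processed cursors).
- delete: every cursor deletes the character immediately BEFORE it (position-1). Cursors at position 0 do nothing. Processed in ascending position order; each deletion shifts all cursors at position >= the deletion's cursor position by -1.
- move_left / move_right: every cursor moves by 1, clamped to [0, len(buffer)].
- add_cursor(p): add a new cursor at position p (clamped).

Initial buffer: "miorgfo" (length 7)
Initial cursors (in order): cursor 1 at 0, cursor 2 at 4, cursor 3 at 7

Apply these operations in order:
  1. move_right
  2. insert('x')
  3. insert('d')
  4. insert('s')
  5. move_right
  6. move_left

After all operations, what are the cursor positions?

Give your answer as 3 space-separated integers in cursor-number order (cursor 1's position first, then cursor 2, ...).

Answer: 4 11 15

Derivation:
After op 1 (move_right): buffer="miorgfo" (len 7), cursors c1@1 c2@5 c3@7, authorship .......
After op 2 (insert('x')): buffer="mxiorgxfox" (len 10), cursors c1@2 c2@7 c3@10, authorship .1....2..3
After op 3 (insert('d')): buffer="mxdiorgxdfoxd" (len 13), cursors c1@3 c2@9 c3@13, authorship .11....22..33
After op 4 (insert('s')): buffer="mxdsiorgxdsfoxds" (len 16), cursors c1@4 c2@11 c3@16, authorship .111....222..333
After op 5 (move_right): buffer="mxdsiorgxdsfoxds" (len 16), cursors c1@5 c2@12 c3@16, authorship .111....222..333
After op 6 (move_left): buffer="mxdsiorgxdsfoxds" (len 16), cursors c1@4 c2@11 c3@15, authorship .111....222..333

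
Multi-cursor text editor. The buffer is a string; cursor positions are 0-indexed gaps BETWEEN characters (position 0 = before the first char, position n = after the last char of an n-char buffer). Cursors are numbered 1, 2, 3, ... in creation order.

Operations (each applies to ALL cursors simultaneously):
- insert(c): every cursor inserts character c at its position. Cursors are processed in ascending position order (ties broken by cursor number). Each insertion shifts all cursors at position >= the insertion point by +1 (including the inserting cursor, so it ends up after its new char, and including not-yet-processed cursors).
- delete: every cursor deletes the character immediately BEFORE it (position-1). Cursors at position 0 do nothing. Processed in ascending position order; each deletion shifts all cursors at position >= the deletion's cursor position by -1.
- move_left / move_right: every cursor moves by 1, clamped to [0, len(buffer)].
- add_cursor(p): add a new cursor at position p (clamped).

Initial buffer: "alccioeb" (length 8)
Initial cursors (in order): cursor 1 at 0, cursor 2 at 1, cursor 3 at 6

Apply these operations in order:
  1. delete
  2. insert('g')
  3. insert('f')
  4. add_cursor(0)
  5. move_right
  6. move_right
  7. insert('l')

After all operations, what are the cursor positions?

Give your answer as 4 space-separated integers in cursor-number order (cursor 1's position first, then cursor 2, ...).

After op 1 (delete): buffer="lccieb" (len 6), cursors c1@0 c2@0 c3@4, authorship ......
After op 2 (insert('g')): buffer="gglccigeb" (len 9), cursors c1@2 c2@2 c3@7, authorship 12....3..
After op 3 (insert('f')): buffer="ggfflccigfeb" (len 12), cursors c1@4 c2@4 c3@10, authorship 1212....33..
After op 4 (add_cursor(0)): buffer="ggfflccigfeb" (len 12), cursors c4@0 c1@4 c2@4 c3@10, authorship 1212....33..
After op 5 (move_right): buffer="ggfflccigfeb" (len 12), cursors c4@1 c1@5 c2@5 c3@11, authorship 1212....33..
After op 6 (move_right): buffer="ggfflccigfeb" (len 12), cursors c4@2 c1@6 c2@6 c3@12, authorship 1212....33..
After op 7 (insert('l')): buffer="gglfflcllcigfebl" (len 16), cursors c4@3 c1@9 c2@9 c3@16, authorship 12412..12..33..3

Answer: 9 9 16 3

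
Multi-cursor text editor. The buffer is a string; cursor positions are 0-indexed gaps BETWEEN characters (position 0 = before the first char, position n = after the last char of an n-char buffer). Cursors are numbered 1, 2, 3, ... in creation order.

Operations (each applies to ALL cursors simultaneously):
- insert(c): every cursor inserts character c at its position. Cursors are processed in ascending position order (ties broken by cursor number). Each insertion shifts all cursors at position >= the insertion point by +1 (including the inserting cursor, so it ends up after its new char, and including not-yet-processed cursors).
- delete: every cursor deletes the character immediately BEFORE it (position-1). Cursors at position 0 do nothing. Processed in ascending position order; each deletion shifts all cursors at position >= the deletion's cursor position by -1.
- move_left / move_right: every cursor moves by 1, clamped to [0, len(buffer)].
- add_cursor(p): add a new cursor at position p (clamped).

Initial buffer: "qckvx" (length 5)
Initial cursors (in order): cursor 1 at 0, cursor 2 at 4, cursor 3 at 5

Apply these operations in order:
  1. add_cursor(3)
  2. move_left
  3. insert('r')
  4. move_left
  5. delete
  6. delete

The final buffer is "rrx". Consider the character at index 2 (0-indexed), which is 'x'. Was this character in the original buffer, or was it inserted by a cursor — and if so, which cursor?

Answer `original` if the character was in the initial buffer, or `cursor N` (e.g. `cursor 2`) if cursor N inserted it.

After op 1 (add_cursor(3)): buffer="qckvx" (len 5), cursors c1@0 c4@3 c2@4 c3@5, authorship .....
After op 2 (move_left): buffer="qckvx" (len 5), cursors c1@0 c4@2 c2@3 c3@4, authorship .....
After op 3 (insert('r')): buffer="rqcrkrvrx" (len 9), cursors c1@1 c4@4 c2@6 c3@8, authorship 1..4.2.3.
After op 4 (move_left): buffer="rqcrkrvrx" (len 9), cursors c1@0 c4@3 c2@5 c3@7, authorship 1..4.2.3.
After op 5 (delete): buffer="rqrrrx" (len 6), cursors c1@0 c4@2 c2@3 c3@4, authorship 1.423.
After op 6 (delete): buffer="rrx" (len 3), cursors c1@0 c2@1 c3@1 c4@1, authorship 13.
Authorship (.=original, N=cursor N): 1 3 .
Index 2: author = original

Answer: original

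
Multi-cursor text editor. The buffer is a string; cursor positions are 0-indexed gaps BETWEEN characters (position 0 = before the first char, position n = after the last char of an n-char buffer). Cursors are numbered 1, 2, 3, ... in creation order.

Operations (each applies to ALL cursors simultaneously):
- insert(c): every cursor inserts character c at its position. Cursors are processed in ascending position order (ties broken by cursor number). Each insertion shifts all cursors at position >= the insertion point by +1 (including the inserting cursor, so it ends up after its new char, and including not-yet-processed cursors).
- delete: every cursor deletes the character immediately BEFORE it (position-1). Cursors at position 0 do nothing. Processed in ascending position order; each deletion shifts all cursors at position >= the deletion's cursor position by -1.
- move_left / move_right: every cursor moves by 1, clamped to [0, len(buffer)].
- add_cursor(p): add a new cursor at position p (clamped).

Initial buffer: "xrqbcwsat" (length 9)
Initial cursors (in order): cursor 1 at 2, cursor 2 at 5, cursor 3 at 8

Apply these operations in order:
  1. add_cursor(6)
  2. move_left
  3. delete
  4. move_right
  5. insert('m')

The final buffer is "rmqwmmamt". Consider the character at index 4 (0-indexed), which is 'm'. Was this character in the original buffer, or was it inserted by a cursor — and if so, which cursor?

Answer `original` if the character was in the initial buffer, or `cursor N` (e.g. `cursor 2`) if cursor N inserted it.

After op 1 (add_cursor(6)): buffer="xrqbcwsat" (len 9), cursors c1@2 c2@5 c4@6 c3@8, authorship .........
After op 2 (move_left): buffer="xrqbcwsat" (len 9), cursors c1@1 c2@4 c4@5 c3@7, authorship .........
After op 3 (delete): buffer="rqwat" (len 5), cursors c1@0 c2@2 c4@2 c3@3, authorship .....
After op 4 (move_right): buffer="rqwat" (len 5), cursors c1@1 c2@3 c4@3 c3@4, authorship .....
After op 5 (insert('m')): buffer="rmqwmmamt" (len 9), cursors c1@2 c2@6 c4@6 c3@8, authorship .1..24.3.
Authorship (.=original, N=cursor N): . 1 . . 2 4 . 3 .
Index 4: author = 2

Answer: cursor 2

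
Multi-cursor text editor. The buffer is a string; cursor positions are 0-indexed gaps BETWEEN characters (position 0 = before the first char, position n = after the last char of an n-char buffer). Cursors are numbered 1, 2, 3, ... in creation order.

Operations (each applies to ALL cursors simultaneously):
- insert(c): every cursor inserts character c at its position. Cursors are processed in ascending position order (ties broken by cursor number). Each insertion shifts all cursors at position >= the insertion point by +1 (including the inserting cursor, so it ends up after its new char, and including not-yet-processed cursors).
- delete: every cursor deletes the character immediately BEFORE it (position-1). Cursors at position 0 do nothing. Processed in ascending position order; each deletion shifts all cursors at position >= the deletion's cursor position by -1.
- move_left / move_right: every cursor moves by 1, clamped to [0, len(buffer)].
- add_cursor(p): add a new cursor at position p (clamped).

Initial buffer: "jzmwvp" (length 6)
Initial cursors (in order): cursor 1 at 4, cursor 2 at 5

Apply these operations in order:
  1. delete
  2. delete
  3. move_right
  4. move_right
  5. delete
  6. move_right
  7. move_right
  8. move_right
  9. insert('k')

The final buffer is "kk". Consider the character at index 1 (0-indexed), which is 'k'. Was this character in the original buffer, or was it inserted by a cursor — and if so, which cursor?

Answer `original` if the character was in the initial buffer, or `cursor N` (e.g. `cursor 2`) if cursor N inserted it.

After op 1 (delete): buffer="jzmp" (len 4), cursors c1@3 c2@3, authorship ....
After op 2 (delete): buffer="jp" (len 2), cursors c1@1 c2@1, authorship ..
After op 3 (move_right): buffer="jp" (len 2), cursors c1@2 c2@2, authorship ..
After op 4 (move_right): buffer="jp" (len 2), cursors c1@2 c2@2, authorship ..
After op 5 (delete): buffer="" (len 0), cursors c1@0 c2@0, authorship 
After op 6 (move_right): buffer="" (len 0), cursors c1@0 c2@0, authorship 
After op 7 (move_right): buffer="" (len 0), cursors c1@0 c2@0, authorship 
After op 8 (move_right): buffer="" (len 0), cursors c1@0 c2@0, authorship 
After op 9 (insert('k')): buffer="kk" (len 2), cursors c1@2 c2@2, authorship 12
Authorship (.=original, N=cursor N): 1 2
Index 1: author = 2

Answer: cursor 2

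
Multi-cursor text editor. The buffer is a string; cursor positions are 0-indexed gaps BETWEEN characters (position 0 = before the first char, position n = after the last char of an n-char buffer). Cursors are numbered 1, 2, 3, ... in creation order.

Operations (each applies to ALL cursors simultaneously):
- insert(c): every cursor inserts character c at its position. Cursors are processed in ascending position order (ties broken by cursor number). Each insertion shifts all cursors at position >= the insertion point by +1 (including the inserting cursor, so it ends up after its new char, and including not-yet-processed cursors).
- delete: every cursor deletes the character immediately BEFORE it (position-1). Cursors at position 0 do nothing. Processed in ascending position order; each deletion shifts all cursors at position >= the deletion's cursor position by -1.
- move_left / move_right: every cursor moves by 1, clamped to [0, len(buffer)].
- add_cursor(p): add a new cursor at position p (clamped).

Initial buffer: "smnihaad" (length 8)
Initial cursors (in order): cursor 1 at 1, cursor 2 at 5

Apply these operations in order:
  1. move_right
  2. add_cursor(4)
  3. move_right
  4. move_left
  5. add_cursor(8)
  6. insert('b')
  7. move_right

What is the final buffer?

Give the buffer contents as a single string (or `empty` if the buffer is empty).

After op 1 (move_right): buffer="smnihaad" (len 8), cursors c1@2 c2@6, authorship ........
After op 2 (add_cursor(4)): buffer="smnihaad" (len 8), cursors c1@2 c3@4 c2@6, authorship ........
After op 3 (move_right): buffer="smnihaad" (len 8), cursors c1@3 c3@5 c2@7, authorship ........
After op 4 (move_left): buffer="smnihaad" (len 8), cursors c1@2 c3@4 c2@6, authorship ........
After op 5 (add_cursor(8)): buffer="smnihaad" (len 8), cursors c1@2 c3@4 c2@6 c4@8, authorship ........
After op 6 (insert('b')): buffer="smbnibhabadb" (len 12), cursors c1@3 c3@6 c2@9 c4@12, authorship ..1..3..2..4
After op 7 (move_right): buffer="smbnibhabadb" (len 12), cursors c1@4 c3@7 c2@10 c4@12, authorship ..1..3..2..4

Answer: smbnibhabadb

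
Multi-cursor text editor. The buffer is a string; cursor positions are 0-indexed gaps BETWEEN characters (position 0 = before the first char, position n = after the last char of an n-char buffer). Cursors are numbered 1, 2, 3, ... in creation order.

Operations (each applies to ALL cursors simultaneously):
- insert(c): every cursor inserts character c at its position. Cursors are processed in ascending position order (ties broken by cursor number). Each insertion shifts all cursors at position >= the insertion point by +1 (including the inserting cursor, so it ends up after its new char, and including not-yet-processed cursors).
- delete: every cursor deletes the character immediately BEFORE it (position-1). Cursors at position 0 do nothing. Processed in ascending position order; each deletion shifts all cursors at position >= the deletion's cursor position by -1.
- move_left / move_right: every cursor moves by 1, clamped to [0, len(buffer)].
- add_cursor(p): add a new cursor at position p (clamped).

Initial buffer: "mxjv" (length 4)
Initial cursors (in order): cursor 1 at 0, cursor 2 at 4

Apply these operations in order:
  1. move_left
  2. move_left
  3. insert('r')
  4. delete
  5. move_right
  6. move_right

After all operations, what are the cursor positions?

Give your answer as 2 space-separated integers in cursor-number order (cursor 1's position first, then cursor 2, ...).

After op 1 (move_left): buffer="mxjv" (len 4), cursors c1@0 c2@3, authorship ....
After op 2 (move_left): buffer="mxjv" (len 4), cursors c1@0 c2@2, authorship ....
After op 3 (insert('r')): buffer="rmxrjv" (len 6), cursors c1@1 c2@4, authorship 1..2..
After op 4 (delete): buffer="mxjv" (len 4), cursors c1@0 c2@2, authorship ....
After op 5 (move_right): buffer="mxjv" (len 4), cursors c1@1 c2@3, authorship ....
After op 6 (move_right): buffer="mxjv" (len 4), cursors c1@2 c2@4, authorship ....

Answer: 2 4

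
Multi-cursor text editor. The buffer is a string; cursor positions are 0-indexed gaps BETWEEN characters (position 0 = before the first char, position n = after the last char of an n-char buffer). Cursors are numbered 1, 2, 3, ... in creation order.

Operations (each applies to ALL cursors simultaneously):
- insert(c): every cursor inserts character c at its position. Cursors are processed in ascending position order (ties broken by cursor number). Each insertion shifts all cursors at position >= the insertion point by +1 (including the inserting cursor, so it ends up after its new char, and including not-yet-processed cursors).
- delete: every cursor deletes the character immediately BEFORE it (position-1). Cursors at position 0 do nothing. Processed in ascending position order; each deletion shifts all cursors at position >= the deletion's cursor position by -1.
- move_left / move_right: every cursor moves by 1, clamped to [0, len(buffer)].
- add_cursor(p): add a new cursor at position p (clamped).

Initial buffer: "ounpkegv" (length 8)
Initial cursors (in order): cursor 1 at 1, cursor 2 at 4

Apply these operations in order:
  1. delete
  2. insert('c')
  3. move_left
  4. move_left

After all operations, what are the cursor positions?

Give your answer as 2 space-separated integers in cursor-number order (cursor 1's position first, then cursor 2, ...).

Answer: 0 2

Derivation:
After op 1 (delete): buffer="unkegv" (len 6), cursors c1@0 c2@2, authorship ......
After op 2 (insert('c')): buffer="cunckegv" (len 8), cursors c1@1 c2@4, authorship 1..2....
After op 3 (move_left): buffer="cunckegv" (len 8), cursors c1@0 c2@3, authorship 1..2....
After op 4 (move_left): buffer="cunckegv" (len 8), cursors c1@0 c2@2, authorship 1..2....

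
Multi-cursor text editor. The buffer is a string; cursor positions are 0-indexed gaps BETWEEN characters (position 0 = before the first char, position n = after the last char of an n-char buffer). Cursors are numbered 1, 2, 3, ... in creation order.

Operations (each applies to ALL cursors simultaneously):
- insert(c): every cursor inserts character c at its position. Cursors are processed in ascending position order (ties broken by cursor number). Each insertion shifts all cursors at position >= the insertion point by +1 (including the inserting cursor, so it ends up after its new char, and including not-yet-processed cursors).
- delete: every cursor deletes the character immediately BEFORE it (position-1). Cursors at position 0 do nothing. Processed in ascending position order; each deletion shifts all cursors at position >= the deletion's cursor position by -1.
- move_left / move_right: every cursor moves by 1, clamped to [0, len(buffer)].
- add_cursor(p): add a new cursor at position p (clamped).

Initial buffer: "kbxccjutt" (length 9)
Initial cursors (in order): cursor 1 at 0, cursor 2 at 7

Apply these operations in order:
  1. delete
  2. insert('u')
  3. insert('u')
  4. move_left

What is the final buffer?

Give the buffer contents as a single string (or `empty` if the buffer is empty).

Answer: uukbxccjuutt

Derivation:
After op 1 (delete): buffer="kbxccjtt" (len 8), cursors c1@0 c2@6, authorship ........
After op 2 (insert('u')): buffer="ukbxccjutt" (len 10), cursors c1@1 c2@8, authorship 1......2..
After op 3 (insert('u')): buffer="uukbxccjuutt" (len 12), cursors c1@2 c2@10, authorship 11......22..
After op 4 (move_left): buffer="uukbxccjuutt" (len 12), cursors c1@1 c2@9, authorship 11......22..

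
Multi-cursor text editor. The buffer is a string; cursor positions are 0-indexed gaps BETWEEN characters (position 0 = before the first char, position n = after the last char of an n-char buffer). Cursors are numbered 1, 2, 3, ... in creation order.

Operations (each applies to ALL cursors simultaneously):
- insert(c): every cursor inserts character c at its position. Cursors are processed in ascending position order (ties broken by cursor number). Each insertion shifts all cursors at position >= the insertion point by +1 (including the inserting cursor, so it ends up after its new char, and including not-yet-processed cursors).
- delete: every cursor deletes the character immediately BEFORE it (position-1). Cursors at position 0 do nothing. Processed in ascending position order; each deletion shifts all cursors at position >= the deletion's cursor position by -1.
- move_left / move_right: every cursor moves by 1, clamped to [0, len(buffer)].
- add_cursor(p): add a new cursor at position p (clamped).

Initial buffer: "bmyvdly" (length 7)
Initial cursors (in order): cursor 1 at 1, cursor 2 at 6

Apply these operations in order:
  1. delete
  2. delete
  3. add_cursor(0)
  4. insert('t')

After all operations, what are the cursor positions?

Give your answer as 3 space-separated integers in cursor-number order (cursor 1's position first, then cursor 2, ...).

After op 1 (delete): buffer="myvdy" (len 5), cursors c1@0 c2@4, authorship .....
After op 2 (delete): buffer="myvy" (len 4), cursors c1@0 c2@3, authorship ....
After op 3 (add_cursor(0)): buffer="myvy" (len 4), cursors c1@0 c3@0 c2@3, authorship ....
After op 4 (insert('t')): buffer="ttmyvty" (len 7), cursors c1@2 c3@2 c2@6, authorship 13...2.

Answer: 2 6 2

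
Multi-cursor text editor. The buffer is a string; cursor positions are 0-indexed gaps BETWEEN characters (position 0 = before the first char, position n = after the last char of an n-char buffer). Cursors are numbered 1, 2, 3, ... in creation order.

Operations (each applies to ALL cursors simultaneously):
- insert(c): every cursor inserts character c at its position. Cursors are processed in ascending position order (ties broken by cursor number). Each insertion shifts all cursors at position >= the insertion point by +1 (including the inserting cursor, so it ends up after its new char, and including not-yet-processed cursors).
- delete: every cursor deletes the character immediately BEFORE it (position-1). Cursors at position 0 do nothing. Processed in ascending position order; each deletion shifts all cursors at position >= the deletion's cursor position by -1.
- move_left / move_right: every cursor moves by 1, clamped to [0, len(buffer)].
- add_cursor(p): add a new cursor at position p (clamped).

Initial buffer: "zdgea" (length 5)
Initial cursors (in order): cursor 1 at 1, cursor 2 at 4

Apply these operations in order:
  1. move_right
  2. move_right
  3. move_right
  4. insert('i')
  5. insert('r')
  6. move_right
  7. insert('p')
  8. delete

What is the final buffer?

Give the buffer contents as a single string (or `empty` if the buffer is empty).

After op 1 (move_right): buffer="zdgea" (len 5), cursors c1@2 c2@5, authorship .....
After op 2 (move_right): buffer="zdgea" (len 5), cursors c1@3 c2@5, authorship .....
After op 3 (move_right): buffer="zdgea" (len 5), cursors c1@4 c2@5, authorship .....
After op 4 (insert('i')): buffer="zdgeiai" (len 7), cursors c1@5 c2@7, authorship ....1.2
After op 5 (insert('r')): buffer="zdgeirair" (len 9), cursors c1@6 c2@9, authorship ....11.22
After op 6 (move_right): buffer="zdgeirair" (len 9), cursors c1@7 c2@9, authorship ....11.22
After op 7 (insert('p')): buffer="zdgeirapirp" (len 11), cursors c1@8 c2@11, authorship ....11.1222
After op 8 (delete): buffer="zdgeirair" (len 9), cursors c1@7 c2@9, authorship ....11.22

Answer: zdgeirair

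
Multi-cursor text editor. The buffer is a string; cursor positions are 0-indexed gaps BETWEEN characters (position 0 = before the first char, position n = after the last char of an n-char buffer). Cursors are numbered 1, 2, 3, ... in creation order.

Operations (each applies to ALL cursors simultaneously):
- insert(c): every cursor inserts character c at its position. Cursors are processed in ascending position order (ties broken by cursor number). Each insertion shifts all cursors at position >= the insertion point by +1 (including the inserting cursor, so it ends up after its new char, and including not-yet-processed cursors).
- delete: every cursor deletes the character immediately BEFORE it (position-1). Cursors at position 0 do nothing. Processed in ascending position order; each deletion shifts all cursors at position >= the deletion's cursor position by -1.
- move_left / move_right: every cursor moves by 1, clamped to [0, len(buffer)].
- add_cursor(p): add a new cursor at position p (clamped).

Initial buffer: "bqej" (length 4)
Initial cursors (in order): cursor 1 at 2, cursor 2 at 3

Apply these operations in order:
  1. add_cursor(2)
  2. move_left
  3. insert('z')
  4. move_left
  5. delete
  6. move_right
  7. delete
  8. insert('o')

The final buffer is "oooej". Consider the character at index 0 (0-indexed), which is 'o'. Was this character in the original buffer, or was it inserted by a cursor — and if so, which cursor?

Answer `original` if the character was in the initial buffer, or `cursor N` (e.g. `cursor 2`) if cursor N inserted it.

Answer: cursor 1

Derivation:
After op 1 (add_cursor(2)): buffer="bqej" (len 4), cursors c1@2 c3@2 c2@3, authorship ....
After op 2 (move_left): buffer="bqej" (len 4), cursors c1@1 c3@1 c2@2, authorship ....
After op 3 (insert('z')): buffer="bzzqzej" (len 7), cursors c1@3 c3@3 c2@5, authorship .13.2..
After op 4 (move_left): buffer="bzzqzej" (len 7), cursors c1@2 c3@2 c2@4, authorship .13.2..
After op 5 (delete): buffer="zzej" (len 4), cursors c1@0 c3@0 c2@1, authorship 32..
After op 6 (move_right): buffer="zzej" (len 4), cursors c1@1 c3@1 c2@2, authorship 32..
After op 7 (delete): buffer="ej" (len 2), cursors c1@0 c2@0 c3@0, authorship ..
After op 8 (insert('o')): buffer="oooej" (len 5), cursors c1@3 c2@3 c3@3, authorship 123..
Authorship (.=original, N=cursor N): 1 2 3 . .
Index 0: author = 1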